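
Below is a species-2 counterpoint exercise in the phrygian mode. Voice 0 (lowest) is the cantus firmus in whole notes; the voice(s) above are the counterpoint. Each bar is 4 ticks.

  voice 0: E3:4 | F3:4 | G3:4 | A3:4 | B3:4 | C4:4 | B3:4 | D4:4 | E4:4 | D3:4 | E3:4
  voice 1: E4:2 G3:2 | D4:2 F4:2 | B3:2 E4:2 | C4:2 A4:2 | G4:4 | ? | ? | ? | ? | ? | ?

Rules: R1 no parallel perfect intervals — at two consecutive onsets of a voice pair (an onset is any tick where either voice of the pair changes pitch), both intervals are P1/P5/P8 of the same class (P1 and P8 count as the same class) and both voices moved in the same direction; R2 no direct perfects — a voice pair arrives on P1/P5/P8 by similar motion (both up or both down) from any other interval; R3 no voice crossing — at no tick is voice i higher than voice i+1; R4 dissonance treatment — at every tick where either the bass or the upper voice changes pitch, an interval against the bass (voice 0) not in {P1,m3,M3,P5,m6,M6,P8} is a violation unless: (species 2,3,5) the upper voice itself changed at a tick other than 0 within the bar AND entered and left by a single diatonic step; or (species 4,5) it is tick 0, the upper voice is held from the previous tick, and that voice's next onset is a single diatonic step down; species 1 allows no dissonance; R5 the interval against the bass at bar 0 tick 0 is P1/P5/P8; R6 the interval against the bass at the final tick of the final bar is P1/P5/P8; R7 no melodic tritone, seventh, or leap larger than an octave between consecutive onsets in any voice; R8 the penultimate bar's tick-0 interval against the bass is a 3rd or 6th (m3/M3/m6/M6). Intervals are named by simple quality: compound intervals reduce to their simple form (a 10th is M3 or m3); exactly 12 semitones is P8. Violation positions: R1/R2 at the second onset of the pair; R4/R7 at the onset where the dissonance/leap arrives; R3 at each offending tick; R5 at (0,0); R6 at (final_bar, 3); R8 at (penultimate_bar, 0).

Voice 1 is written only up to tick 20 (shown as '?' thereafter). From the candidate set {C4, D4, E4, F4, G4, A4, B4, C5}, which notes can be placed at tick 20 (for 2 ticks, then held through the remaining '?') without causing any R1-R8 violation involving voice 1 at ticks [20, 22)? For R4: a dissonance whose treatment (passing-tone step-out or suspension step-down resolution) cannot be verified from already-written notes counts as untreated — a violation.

{A4, C4, E4, G4}

C4: legal
D4: violates R4
E4: legal
F4: violates R4
G4: legal
A4: legal
B4: violates R4
C5: violates R2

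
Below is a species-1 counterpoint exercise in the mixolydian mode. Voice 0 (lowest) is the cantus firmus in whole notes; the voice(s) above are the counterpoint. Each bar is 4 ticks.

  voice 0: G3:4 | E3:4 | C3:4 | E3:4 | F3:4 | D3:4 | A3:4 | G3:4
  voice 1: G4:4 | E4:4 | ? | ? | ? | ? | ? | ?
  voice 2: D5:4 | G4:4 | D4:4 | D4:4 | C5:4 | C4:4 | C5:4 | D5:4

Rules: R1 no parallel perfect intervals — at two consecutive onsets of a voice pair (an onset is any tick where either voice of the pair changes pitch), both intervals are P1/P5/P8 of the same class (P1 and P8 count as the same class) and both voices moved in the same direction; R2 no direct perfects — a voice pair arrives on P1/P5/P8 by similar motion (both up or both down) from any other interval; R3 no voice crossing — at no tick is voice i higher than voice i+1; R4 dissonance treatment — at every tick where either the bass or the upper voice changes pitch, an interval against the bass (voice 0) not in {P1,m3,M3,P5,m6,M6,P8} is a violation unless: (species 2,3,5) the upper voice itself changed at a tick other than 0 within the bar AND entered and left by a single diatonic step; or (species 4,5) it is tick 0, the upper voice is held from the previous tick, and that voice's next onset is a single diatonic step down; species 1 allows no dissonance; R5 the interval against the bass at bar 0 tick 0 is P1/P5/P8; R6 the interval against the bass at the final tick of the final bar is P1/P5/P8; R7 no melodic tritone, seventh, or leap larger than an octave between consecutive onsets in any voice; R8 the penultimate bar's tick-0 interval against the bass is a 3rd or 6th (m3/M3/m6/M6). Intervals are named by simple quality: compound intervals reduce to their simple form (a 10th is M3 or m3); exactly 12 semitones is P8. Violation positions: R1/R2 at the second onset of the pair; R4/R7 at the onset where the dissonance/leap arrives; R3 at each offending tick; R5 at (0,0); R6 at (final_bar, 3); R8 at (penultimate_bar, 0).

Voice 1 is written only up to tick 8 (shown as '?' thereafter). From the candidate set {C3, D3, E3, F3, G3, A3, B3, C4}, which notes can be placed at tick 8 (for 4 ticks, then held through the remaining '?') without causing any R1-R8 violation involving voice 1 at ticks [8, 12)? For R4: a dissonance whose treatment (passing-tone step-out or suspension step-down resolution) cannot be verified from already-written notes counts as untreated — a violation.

C3: violates R1,R7
D3: violates R2,R4,R7
E3: legal
F3: violates R4,R7
G3: violates R2
A3: legal
B3: violates R4
C4: violates R1

{A3, E3}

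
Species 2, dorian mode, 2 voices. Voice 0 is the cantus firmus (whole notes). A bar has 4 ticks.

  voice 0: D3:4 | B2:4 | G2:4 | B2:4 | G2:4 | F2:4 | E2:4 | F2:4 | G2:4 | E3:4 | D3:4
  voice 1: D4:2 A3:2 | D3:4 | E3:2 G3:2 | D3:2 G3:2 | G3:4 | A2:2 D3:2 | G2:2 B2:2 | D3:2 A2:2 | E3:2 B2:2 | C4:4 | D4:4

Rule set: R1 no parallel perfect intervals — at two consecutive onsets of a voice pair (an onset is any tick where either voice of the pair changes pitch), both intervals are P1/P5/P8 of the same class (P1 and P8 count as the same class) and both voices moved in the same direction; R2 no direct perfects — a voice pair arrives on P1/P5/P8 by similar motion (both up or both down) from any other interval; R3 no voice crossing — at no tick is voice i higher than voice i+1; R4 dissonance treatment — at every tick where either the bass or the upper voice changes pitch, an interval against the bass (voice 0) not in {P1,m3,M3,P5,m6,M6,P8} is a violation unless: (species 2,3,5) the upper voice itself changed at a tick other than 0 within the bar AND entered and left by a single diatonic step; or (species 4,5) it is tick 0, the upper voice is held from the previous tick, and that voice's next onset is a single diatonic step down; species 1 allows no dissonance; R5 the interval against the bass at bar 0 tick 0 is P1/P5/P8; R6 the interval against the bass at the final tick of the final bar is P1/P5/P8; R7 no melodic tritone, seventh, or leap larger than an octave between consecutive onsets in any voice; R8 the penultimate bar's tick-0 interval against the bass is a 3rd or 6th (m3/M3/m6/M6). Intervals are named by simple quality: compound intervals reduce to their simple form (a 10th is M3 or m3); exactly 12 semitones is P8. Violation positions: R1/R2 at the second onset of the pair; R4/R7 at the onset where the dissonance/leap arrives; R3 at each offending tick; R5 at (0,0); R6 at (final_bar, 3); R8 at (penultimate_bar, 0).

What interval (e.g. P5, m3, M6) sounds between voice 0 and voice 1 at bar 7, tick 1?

voice 0=F2 voice 1=D3 -> M6

M6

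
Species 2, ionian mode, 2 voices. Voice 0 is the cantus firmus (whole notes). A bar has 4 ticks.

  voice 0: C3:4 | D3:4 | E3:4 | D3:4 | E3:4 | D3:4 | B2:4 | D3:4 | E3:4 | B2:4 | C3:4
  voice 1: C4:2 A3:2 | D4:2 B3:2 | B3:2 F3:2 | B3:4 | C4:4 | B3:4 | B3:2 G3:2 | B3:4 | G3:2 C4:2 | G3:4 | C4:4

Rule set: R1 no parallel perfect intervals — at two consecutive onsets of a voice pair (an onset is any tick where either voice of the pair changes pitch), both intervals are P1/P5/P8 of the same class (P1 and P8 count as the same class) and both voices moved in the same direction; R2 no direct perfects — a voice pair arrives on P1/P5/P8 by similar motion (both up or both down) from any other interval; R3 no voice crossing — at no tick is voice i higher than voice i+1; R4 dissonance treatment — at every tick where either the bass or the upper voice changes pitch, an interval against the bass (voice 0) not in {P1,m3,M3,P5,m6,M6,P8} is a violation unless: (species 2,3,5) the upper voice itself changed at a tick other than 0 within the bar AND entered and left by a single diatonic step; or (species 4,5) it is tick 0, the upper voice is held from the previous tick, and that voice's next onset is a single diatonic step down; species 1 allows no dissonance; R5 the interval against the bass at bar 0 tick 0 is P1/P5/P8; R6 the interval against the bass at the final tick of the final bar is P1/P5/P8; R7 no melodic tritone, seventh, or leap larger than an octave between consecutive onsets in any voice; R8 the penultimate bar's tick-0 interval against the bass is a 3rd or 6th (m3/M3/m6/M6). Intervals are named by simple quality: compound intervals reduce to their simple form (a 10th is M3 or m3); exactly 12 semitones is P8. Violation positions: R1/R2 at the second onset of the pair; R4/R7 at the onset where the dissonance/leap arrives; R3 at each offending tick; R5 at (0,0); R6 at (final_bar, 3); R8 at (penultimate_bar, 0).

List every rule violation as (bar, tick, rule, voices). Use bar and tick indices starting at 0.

(1, 0, R2, (0, 1))
(2, 2, R4, (0, 1))
(2, 2, R7, (1,))
(3, 0, R7, (1,))
(10, 0, R2, (0, 1))

bar 0: v0=C3 v1=C4 downbeat P8
bar 1: v0=D3 v1=D4 downbeat P8
bar 2: v0=E3 v1=B3 downbeat P5
bar 3: v0=D3 v1=B3 downbeat M6
bar 4: v0=E3 v1=C4 downbeat m6
bar 5: v0=D3 v1=B3 downbeat M6
bar 6: v0=B2 v1=B3 downbeat P8
bar 7: v0=D3 v1=B3 downbeat M6
bar 8: v0=E3 v1=G3 downbeat m3
bar 9: v0=B2 v1=G3 downbeat m6
bar 10: v0=C3 v1=C4 downbeat P8
  -> R2 @ bar 1 tick 0 v(0, 1): C3/A3 M6 -> D3/D4 P8 similar
  -> R4 @ bar 2 tick 2 v(0, 1): E3/F3 m2 untreated
  -> R7 @ bar 2 tick 2 v(1,): B3->F3 leap 6st
  -> R7 @ bar 3 tick 0 v(1,): F3->B3 leap 6st
  -> R2 @ bar 10 tick 0 v(0, 1): B2/G3 m6 -> C3/C4 P8 similar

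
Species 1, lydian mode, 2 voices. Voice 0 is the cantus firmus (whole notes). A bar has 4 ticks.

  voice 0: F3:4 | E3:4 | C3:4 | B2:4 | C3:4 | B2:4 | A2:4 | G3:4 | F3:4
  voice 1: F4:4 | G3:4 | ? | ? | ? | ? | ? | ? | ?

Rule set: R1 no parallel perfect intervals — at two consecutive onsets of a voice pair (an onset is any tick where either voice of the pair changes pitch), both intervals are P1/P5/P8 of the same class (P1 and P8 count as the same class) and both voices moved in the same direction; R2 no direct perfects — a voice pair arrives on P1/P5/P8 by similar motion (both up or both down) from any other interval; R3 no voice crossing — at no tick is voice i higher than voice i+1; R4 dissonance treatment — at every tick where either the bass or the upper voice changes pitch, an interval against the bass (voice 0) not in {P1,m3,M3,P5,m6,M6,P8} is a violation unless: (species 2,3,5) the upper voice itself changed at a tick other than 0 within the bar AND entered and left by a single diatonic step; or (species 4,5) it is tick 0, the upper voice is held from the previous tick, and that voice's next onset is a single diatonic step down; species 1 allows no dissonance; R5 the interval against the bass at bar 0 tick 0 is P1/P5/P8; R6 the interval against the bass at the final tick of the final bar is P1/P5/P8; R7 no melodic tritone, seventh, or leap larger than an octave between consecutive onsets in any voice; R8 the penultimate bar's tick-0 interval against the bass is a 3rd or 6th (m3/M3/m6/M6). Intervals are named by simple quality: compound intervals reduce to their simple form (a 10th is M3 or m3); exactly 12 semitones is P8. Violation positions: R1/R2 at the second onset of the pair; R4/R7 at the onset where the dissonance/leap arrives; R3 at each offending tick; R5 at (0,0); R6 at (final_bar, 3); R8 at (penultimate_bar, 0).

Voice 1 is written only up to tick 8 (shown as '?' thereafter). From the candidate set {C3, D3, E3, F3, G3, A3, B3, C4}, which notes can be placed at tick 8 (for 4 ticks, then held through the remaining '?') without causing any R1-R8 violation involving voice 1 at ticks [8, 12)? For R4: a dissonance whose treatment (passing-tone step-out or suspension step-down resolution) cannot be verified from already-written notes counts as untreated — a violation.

{A3, C4, E3, G3}

C3: violates R2
D3: violates R4
E3: legal
F3: violates R4
G3: legal
A3: legal
B3: violates R4
C4: legal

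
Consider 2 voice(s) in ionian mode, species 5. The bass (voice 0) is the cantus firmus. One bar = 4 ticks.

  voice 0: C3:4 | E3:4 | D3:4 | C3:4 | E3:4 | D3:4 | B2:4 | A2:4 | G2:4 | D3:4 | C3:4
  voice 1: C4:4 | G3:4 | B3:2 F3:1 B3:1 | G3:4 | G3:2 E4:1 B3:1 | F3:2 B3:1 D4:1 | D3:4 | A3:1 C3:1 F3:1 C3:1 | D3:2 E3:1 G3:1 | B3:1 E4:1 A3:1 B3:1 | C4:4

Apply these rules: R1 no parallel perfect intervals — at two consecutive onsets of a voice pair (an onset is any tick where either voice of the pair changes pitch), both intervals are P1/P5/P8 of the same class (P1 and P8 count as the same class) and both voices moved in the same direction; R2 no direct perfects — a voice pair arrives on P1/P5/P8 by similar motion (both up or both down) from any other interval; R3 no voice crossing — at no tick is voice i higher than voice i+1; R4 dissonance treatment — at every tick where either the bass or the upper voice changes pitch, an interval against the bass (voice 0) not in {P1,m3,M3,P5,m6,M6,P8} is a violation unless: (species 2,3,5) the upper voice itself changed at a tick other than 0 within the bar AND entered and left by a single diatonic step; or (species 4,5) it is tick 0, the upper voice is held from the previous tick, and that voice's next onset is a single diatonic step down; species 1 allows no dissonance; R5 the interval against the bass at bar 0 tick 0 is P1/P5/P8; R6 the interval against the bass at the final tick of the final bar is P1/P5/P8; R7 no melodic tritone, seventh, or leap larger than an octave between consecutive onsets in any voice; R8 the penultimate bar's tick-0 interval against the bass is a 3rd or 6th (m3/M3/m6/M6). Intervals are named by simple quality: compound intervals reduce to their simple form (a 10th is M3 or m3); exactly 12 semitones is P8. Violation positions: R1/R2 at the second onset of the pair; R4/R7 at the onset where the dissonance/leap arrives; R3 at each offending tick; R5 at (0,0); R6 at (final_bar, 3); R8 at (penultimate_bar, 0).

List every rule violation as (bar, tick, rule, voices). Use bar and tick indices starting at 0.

(2, 2, R7, (1,))
(2, 3, R7, (1,))
(3, 0, R2, (0, 1))
(5, 0, R7, (1,))
(5, 2, R7, (1,))
(9, 1, R4, (0, 1))

bar 0: v0=C3 v1=C4 downbeat P8
bar 1: v0=E3 v1=G3 downbeat m3
bar 2: v0=D3 v1=B3 downbeat M6
bar 3: v0=C3 v1=G3 downbeat P5
bar 4: v0=E3 v1=G3 downbeat m3
bar 5: v0=D3 v1=F3 downbeat m3
bar 6: v0=B2 v1=D3 downbeat m3
bar 7: v0=A2 v1=A3 downbeat P8
bar 8: v0=G2 v1=D3 downbeat P5
bar 9: v0=D3 v1=B3 downbeat M6
bar 10: v0=C3 v1=C4 downbeat P8
  -> R7 @ bar 2 tick 2 v(1,): B3->F3 leap 6st
  -> R7 @ bar 2 tick 3 v(1,): F3->B3 leap 6st
  -> R2 @ bar 3 tick 0 v(0, 1): D3/B3 M6 -> C3/G3 P5 similar
  -> R7 @ bar 5 tick 0 v(1,): B3->F3 leap 6st
  -> R7 @ bar 5 tick 2 v(1,): F3->B3 leap 6st
  -> R4 @ bar 9 tick 1 v(0, 1): D3/E4 M2 untreated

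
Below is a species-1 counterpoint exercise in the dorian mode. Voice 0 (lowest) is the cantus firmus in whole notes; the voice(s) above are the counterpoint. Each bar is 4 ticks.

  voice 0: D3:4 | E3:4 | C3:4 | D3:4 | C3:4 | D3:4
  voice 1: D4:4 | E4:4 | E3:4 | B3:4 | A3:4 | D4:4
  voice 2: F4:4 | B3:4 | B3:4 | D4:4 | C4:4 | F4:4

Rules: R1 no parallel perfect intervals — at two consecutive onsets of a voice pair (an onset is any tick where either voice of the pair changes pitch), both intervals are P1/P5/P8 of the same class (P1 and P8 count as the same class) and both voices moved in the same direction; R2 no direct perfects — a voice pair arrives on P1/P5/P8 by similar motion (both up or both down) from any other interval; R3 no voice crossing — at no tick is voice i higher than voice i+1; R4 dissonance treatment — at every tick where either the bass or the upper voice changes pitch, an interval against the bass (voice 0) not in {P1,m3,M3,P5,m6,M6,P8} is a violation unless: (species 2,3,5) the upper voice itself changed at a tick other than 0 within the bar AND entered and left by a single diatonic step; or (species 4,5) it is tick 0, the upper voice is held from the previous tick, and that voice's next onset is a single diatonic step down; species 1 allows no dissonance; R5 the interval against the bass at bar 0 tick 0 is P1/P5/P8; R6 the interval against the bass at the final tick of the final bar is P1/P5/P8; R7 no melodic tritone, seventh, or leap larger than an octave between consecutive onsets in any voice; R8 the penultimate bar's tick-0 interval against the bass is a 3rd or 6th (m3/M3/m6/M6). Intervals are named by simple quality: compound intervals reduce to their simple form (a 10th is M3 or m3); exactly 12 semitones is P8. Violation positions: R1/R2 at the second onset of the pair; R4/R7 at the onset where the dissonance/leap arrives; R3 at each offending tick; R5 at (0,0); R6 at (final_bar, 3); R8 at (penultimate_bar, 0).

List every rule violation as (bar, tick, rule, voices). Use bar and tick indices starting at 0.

bar 0: v0=D3 v1=D4 v2=F4 downbeat m3
bar 1: v0=E3 v1=E4 v2=B3 downbeat P5
bar 2: v0=C3 v1=E3 v2=B3 downbeat M7
bar 3: v0=D3 v1=B3 v2=D4 downbeat P8
bar 4: v0=C3 v1=A3 v2=C4 downbeat P8
bar 5: v0=D3 v1=D4 v2=F4 downbeat m3
  -> R5 @ bar 0 tick 0 v(0, 2): opens on m3
  -> R1 @ bar 1 tick 0 v(0, 1): D3/D4 P8 -> E3/E4 P8 similar
  -> R3 @ bar 1 tick 0 v(1, 2): E4 above B3
  -> R7 @ bar 1 tick 0 v(2,): F4->B3 leap 6st
  -> R3 @ bar 1 tick 1 v(1, 2): E4 above B3
  -> R3 @ bar 1 tick 2 v(1, 2): E4 above B3
  -> R3 @ bar 1 tick 3 v(1, 2): E4 above B3
  -> R4 @ bar 2 tick 0 v(0, 2): C3/B3 M7 untreated
  -> R2 @ bar 3 tick 0 v(0, 2): C3/B3 M7 -> D3/D4 P8 similar
  -> R1 @ bar 4 tick 0 v(0, 2): D3/D4 P8 -> C3/C4 P8 similar
  -> R8 @ bar 4 tick 0 v(0, 2): penult P8 not 3rd/6th
  -> R2 @ bar 5 tick 0 v(0, 1): C3/A3 M6 -> D3/D4 P8 similar
  -> R6 @ bar 5 tick 3 v(0, 2): closes on m3

(0, 0, R5, (0, 2))
(1, 0, R1, (0, 1))
(1, 0, R3, (1, 2))
(1, 0, R7, (2,))
(1, 1, R3, (1, 2))
(1, 2, R3, (1, 2))
(1, 3, R3, (1, 2))
(2, 0, R4, (0, 2))
(3, 0, R2, (0, 2))
(4, 0, R1, (0, 2))
(4, 0, R8, (0, 2))
(5, 0, R2, (0, 1))
(5, 3, R6, (0, 2))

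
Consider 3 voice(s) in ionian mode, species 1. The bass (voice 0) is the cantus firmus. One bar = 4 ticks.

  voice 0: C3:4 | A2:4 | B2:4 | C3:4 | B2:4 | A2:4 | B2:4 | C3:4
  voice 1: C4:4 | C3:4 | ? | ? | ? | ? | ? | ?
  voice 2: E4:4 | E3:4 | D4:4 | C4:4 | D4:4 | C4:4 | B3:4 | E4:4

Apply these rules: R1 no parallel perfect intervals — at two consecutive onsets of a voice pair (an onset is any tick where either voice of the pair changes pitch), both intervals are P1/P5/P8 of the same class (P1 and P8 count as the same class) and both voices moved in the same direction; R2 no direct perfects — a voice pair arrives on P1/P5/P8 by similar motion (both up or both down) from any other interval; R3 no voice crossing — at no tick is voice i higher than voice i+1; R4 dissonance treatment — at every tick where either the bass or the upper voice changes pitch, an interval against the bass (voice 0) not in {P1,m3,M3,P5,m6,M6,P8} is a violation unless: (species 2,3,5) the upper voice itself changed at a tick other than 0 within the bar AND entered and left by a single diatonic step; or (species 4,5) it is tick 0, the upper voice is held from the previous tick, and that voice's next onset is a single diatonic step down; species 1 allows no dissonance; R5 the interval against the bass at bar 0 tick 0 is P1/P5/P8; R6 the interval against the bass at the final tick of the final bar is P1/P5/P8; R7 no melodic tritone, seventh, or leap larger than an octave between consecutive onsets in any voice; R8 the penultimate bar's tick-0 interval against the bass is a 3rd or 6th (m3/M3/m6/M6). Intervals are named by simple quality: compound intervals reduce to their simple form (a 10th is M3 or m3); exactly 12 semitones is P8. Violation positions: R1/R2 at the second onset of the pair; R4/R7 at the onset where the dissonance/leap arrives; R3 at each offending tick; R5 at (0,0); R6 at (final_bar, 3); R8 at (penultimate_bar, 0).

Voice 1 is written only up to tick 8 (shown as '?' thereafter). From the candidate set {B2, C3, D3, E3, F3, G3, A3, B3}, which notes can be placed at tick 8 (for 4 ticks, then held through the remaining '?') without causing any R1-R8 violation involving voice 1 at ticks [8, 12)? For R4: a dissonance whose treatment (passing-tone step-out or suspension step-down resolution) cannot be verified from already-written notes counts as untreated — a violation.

{B2}

B2: legal
C3: violates R4
D3: violates R2
E3: violates R4
F3: violates R4
G3: violates R2
A3: violates R4
B3: violates R2,R7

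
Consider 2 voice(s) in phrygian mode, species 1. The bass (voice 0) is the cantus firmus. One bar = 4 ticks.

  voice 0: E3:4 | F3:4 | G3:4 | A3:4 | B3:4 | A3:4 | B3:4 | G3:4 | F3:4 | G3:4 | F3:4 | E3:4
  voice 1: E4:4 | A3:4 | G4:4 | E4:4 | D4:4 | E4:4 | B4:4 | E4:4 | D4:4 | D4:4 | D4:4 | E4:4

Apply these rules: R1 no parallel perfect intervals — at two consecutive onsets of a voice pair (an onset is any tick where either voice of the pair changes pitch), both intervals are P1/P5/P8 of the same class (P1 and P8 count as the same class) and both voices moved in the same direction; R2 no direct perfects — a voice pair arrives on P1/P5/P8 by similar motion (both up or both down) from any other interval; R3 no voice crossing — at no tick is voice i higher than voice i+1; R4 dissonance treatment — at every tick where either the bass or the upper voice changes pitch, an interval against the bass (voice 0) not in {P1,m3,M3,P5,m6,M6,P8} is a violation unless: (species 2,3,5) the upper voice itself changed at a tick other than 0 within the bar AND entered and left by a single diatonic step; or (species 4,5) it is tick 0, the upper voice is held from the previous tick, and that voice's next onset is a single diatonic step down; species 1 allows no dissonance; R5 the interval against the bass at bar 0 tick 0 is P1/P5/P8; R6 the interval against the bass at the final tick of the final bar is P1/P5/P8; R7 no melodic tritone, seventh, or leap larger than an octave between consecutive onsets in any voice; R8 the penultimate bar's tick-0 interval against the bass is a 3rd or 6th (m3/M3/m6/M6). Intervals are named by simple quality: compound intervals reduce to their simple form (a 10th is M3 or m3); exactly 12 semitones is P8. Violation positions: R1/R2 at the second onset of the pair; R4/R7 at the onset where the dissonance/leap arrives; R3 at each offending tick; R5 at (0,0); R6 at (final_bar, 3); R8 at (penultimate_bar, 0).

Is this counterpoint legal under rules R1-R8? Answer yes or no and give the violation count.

No (3 violations)

bar 0: v0=E3 v1=E4 (P8)
bar 1: v0=F3 v1=A3 (M3)
bar 2: v0=G3 v1=G4 (P8)
bar 3: v0=A3 v1=E4 (P5)
bar 4: v0=B3 v1=D4 (m3)
bar 5: v0=A3 v1=E4 (P5)
bar 6: v0=B3 v1=B4 (P8)
bar 7: v0=G3 v1=E4 (M6)
bar 8: v0=F3 v1=D4 (M6)
bar 9: v0=G3 v1=D4 (P5)
bar 10: v0=F3 v1=D4 (M6)
bar 11: v0=E3 v1=E4 (P8)
  R2 @ bar2.0: F3/A3 M3 -> G3/G4 P8 similar
  R7 @ bar2.0: A3->G4 leap 10st
  R2 @ bar6.0: A3/E4 P5 -> B3/B4 P8 similar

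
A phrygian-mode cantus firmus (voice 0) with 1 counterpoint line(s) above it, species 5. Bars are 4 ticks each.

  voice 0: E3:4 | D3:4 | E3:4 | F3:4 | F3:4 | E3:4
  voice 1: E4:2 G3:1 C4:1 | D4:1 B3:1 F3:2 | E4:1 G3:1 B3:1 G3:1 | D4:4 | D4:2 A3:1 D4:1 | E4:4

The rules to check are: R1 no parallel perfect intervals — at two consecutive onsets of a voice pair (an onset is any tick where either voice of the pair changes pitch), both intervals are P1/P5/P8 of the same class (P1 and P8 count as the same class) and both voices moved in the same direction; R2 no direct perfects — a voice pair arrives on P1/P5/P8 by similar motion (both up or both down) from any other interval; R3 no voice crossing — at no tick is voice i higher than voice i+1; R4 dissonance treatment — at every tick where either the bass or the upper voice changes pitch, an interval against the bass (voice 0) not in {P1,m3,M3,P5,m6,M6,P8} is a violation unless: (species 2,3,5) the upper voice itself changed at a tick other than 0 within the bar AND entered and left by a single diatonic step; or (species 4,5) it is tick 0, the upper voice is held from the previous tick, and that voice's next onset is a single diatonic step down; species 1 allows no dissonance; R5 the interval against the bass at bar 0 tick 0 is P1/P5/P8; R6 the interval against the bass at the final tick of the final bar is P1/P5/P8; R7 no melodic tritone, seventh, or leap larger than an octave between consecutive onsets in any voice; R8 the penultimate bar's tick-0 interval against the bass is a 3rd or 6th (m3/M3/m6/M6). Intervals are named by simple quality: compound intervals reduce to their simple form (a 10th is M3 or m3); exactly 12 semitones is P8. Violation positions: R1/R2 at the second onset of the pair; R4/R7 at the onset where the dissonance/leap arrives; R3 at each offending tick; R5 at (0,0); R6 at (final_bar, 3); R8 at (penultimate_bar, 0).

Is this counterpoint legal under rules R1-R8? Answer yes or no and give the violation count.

No (3 violations)

bar 0: v0=E3 v1=E4 (P8)
bar 1: v0=D3 v1=D4 (P8)
bar 2: v0=E3 v1=E4 (P8)
bar 3: v0=F3 v1=D4 (M6)
bar 4: v0=F3 v1=D4 (M6)
bar 5: v0=E3 v1=E4 (P8)
  R7 @ bar1.2: B3->F3 leap 6st
  R2 @ bar2.0: D3/F3 m3 -> E3/E4 P8 similar
  R7 @ bar2.0: F3->E4 leap 11st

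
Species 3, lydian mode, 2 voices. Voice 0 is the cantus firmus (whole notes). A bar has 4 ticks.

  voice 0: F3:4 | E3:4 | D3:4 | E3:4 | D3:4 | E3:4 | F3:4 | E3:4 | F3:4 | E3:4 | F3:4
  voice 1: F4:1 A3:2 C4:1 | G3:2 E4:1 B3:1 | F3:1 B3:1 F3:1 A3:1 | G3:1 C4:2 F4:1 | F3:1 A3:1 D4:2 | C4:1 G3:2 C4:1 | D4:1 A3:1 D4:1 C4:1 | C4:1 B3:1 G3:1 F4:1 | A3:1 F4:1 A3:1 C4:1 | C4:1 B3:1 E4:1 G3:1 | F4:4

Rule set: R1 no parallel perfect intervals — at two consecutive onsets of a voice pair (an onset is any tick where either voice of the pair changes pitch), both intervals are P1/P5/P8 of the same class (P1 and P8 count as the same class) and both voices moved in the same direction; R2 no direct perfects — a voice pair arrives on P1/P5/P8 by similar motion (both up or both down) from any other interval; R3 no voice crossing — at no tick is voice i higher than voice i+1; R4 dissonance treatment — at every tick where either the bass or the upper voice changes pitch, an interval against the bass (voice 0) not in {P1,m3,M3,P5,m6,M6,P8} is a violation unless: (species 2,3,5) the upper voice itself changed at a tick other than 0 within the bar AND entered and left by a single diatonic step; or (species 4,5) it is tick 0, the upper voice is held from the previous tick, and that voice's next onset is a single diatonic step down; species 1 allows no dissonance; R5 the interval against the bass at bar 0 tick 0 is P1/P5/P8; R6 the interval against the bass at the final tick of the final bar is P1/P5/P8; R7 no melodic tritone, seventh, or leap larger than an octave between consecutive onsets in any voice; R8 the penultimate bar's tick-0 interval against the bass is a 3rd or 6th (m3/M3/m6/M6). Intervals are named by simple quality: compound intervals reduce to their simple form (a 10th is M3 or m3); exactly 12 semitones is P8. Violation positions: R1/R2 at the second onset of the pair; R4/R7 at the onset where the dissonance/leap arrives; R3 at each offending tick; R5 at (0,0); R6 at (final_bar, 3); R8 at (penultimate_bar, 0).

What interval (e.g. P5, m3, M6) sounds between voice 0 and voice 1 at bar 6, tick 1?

M3

voice 0=F3 voice 1=A3 -> M3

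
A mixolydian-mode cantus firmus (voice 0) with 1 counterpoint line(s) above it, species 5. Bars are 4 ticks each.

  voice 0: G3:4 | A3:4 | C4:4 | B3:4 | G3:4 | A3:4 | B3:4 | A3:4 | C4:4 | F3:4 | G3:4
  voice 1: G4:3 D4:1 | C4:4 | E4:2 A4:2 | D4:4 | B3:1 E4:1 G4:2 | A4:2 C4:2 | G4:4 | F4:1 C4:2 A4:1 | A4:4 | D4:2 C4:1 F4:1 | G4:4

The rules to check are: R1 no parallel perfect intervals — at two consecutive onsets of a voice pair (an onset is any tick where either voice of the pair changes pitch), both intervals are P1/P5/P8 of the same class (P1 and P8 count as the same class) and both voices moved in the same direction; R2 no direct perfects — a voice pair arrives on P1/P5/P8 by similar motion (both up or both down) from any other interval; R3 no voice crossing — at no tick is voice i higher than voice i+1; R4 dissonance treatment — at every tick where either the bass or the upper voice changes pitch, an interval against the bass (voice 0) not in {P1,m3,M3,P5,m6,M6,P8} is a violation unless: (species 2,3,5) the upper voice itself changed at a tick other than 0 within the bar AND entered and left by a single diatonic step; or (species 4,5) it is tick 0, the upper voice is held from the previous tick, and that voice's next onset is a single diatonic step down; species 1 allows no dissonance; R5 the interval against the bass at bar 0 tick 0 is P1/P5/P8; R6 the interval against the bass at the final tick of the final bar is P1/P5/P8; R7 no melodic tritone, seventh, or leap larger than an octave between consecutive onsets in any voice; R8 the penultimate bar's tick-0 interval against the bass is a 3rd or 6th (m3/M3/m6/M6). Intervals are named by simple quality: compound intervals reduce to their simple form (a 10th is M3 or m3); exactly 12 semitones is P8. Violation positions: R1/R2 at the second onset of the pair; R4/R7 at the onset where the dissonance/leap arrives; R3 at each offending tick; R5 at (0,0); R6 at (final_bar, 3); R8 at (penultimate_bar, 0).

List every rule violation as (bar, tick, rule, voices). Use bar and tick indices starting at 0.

(5, 0, R1, (0, 1))
(10, 0, R1, (0, 1))

bar 0: v0=G3 v1=G4 downbeat P8
bar 1: v0=A3 v1=C4 downbeat m3
bar 2: v0=C4 v1=E4 downbeat M3
bar 3: v0=B3 v1=D4 downbeat m3
bar 4: v0=G3 v1=B3 downbeat M3
bar 5: v0=A3 v1=A4 downbeat P8
bar 6: v0=B3 v1=G4 downbeat m6
bar 7: v0=A3 v1=F4 downbeat m6
bar 8: v0=C4 v1=A4 downbeat M6
bar 9: v0=F3 v1=D4 downbeat M6
bar 10: v0=G3 v1=G4 downbeat P8
  -> R1 @ bar 5 tick 0 v(0, 1): G3/G4 P8 -> A3/A4 P8 similar
  -> R1 @ bar 10 tick 0 v(0, 1): F3/F4 P8 -> G3/G4 P8 similar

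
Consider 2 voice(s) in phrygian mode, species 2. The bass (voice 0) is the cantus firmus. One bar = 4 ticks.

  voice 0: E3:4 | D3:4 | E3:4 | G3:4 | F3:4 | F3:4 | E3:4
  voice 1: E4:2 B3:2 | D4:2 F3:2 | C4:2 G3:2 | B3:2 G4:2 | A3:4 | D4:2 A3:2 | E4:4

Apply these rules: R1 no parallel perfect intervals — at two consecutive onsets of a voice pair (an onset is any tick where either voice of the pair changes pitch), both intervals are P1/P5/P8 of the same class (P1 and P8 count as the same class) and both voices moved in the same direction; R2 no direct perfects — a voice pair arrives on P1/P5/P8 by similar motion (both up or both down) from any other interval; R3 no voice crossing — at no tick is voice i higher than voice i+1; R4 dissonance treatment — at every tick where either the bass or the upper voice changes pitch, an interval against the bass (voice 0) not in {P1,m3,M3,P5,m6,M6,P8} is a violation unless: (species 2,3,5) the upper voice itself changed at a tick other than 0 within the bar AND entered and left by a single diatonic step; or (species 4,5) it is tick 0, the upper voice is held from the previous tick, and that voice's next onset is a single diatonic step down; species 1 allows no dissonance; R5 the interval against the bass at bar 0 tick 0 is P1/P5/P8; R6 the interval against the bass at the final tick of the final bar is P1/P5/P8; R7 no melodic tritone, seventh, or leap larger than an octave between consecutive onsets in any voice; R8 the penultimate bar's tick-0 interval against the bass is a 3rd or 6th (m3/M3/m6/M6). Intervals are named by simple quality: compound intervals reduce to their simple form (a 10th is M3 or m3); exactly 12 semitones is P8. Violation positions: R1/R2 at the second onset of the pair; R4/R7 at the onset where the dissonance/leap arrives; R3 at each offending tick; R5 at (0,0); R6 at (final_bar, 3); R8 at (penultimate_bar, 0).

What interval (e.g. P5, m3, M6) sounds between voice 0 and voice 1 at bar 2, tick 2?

voice 0=E3 voice 1=G3 -> m3

m3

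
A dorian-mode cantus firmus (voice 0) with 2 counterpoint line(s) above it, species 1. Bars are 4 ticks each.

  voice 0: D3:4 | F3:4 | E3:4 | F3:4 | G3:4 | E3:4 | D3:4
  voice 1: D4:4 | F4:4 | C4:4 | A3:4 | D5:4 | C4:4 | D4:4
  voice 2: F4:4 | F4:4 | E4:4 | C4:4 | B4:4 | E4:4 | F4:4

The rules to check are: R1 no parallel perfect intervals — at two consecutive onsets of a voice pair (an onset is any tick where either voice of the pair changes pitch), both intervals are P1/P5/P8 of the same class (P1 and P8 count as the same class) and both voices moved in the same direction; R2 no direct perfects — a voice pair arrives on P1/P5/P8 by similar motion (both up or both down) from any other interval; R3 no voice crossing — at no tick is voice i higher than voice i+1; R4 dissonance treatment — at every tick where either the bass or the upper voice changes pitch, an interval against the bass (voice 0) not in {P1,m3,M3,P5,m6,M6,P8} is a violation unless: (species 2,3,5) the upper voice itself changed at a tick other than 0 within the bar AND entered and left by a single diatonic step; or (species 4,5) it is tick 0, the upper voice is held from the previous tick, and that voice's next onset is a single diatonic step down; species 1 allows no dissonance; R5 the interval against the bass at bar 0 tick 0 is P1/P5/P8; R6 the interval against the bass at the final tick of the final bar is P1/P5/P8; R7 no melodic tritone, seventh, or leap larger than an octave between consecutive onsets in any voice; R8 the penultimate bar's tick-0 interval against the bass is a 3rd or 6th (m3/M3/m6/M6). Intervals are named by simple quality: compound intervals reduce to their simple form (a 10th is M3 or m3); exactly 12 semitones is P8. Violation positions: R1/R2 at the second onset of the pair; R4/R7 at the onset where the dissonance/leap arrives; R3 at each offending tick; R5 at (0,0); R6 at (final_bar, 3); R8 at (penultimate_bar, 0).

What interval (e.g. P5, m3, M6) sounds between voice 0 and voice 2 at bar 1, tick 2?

P8

voice 0=F3 voice 2=F4 -> P8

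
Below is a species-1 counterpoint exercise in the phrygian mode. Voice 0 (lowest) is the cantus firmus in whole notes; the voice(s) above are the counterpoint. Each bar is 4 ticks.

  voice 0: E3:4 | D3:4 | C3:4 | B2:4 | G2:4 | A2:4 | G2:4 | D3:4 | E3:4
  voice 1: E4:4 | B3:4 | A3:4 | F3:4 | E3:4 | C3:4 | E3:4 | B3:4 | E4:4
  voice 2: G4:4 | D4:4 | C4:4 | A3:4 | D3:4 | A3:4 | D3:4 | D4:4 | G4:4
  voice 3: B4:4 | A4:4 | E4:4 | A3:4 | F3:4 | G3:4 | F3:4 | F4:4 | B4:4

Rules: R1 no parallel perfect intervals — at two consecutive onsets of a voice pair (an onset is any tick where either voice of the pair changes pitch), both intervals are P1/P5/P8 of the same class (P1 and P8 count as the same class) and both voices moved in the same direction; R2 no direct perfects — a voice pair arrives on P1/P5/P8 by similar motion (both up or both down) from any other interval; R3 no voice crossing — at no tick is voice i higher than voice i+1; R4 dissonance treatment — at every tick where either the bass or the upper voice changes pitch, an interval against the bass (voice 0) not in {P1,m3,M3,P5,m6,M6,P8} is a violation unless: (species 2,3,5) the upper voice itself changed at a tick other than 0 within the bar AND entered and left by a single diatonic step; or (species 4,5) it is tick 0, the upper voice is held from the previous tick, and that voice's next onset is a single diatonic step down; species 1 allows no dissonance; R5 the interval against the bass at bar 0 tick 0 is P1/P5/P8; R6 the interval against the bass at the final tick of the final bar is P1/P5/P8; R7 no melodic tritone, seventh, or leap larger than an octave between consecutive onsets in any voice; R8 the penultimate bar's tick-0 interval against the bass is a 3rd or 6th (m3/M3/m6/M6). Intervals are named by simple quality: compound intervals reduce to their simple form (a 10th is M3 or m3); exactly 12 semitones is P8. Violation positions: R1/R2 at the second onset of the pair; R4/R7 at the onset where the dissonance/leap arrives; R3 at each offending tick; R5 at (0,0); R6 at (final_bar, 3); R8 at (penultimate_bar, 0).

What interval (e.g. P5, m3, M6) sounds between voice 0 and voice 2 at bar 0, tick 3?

voice 0=E3 voice 2=G4 -> m3

m3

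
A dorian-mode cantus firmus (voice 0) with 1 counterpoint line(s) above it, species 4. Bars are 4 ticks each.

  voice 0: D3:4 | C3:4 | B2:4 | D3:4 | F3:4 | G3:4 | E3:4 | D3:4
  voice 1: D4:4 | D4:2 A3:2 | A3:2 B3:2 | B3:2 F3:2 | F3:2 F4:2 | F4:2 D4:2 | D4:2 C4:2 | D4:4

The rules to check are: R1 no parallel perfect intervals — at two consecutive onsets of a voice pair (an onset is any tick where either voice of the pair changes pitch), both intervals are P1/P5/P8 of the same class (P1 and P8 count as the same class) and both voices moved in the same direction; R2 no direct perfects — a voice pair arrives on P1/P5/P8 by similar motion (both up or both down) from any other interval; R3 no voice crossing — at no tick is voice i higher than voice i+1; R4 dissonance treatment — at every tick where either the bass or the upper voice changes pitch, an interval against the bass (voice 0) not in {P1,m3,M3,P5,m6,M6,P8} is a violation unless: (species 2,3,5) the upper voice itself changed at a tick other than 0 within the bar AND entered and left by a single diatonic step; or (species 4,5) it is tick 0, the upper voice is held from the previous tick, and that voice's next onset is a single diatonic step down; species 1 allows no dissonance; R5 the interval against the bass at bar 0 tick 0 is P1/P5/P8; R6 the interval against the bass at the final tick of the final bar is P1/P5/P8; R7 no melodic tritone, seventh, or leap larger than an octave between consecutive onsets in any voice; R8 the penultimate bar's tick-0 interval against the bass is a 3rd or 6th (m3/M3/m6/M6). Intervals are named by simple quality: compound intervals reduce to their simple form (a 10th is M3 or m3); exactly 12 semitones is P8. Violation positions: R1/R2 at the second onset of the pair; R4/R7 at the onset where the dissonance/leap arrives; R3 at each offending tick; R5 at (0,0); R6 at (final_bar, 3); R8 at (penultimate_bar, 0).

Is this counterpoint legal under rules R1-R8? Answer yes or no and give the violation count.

No (5 violations)

bar 0: v0=D3 v1=D4 (P8)
bar 1: v0=C3 v1=D4 (M2)
bar 2: v0=B2 v1=A3 (m7)
bar 3: v0=D3 v1=B3 (M6)
bar 4: v0=F3 v1=F3 (P1)
bar 5: v0=G3 v1=F4 (m7)
bar 6: v0=E3 v1=D4 (m7)
bar 7: v0=D3 v1=D4 (P8)
  R4 @ bar1.0: C3/D4 M2 untreated
  R4 @ bar2.0: B2/A3 m7 untreated
  R7 @ bar3.2: B3->F3 leap 6st
  R4 @ bar5.0: G3/F4 m7 untreated
  R8 @ bar6.0: penult m7 not 3rd/6th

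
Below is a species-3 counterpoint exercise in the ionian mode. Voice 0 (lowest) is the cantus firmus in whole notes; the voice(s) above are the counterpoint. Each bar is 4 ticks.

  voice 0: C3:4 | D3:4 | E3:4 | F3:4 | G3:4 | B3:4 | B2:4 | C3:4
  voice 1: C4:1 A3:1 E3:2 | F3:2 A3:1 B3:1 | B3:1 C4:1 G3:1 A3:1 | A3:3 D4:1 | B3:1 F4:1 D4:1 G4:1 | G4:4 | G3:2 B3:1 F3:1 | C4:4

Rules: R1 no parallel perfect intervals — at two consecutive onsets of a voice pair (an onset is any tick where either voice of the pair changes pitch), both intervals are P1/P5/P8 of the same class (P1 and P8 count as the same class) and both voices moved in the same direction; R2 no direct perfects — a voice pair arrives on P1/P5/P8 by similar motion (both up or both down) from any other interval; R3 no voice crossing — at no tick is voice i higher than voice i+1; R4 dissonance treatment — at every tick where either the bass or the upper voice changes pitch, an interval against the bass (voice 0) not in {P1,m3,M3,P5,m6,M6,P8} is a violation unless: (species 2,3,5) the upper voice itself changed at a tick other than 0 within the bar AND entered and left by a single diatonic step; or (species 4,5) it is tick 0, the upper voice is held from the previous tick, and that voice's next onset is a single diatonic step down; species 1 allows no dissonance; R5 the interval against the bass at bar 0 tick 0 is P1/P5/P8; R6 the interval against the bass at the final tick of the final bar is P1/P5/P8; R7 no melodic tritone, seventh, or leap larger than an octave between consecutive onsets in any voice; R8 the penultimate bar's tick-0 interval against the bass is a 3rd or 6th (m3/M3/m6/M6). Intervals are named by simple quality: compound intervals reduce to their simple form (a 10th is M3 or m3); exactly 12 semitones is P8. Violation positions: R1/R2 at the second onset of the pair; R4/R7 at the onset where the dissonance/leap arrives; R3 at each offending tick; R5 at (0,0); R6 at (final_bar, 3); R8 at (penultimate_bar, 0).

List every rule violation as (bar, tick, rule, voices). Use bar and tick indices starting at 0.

bar 0: v0=C3 v1=C4 downbeat P8
bar 1: v0=D3 v1=F3 downbeat m3
bar 2: v0=E3 v1=B3 downbeat P5
bar 3: v0=F3 v1=A3 downbeat M3
bar 4: v0=G3 v1=B3 downbeat M3
bar 5: v0=B3 v1=G4 downbeat m6
bar 6: v0=B2 v1=G3 downbeat m6
bar 7: v0=C3 v1=C4 downbeat P8
  -> R4 @ bar 2 tick 3 v(0, 1): E3/A3 P4 untreated
  -> R4 @ bar 4 tick 1 v(0, 1): G3/F4 m7 untreated
  -> R7 @ bar 4 tick 1 v(1,): B3->F4 leap 6st
  -> R4 @ bar 6 tick 3 v(0, 1): B2/F3 TT untreated
  -> R7 @ bar 6 tick 3 v(1,): B3->F3 leap 6st
  -> R2 @ bar 7 tick 0 v(0, 1): B2/F3 TT -> C3/C4 P8 similar

(2, 3, R4, (0, 1))
(4, 1, R4, (0, 1))
(4, 1, R7, (1,))
(6, 3, R4, (0, 1))
(6, 3, R7, (1,))
(7, 0, R2, (0, 1))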